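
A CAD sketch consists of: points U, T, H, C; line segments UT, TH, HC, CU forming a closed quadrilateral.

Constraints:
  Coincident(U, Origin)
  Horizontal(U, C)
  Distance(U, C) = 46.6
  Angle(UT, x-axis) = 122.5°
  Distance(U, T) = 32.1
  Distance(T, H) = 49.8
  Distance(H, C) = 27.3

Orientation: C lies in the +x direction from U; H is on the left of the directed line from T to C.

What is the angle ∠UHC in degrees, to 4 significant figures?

85.58°

U is at the origin; U and C share the same y with |UC| = 46.6 and C in +x, so C = (46.6, 0). UT runs at 122.5° with |UT| = 32.1, so T = (-17.25, 27.07). H is determined by |TH| = 49.8 and |HC| = 27.3 together: it lies at the intersection of circle(T, 49.8) and circle(C, 27.3). With |TC| = 69.35, the foot of the radical line on TC is 47.18 from T and the perpendicular offset is √(49.8² − 47.18²) = 15.93. Taking the left-of-TC solution: H = (32.41, 23.32).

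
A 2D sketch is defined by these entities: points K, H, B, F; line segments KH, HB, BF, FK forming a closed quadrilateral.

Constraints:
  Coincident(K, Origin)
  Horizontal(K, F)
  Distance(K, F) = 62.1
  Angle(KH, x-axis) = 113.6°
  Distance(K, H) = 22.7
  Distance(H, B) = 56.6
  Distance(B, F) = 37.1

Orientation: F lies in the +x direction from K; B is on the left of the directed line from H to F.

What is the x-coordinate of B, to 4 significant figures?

46.08

Checks: |HB| = 56.60 ✓; |BF| = 37.10 ✓.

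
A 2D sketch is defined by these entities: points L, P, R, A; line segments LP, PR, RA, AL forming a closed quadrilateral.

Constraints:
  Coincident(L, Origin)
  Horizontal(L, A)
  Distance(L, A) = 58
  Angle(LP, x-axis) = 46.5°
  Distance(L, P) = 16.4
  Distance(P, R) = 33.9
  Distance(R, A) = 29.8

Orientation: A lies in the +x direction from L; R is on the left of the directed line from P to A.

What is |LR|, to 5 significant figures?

49.409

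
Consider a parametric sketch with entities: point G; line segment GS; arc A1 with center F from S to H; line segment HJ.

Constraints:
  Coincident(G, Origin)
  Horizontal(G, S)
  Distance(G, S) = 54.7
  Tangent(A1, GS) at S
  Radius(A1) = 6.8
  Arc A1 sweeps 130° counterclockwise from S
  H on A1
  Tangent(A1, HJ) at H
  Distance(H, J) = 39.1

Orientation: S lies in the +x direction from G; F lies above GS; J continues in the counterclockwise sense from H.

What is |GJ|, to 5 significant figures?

53.856

G is at the origin; GS is horizontal with |GS| = 54.7 and S on the +x side, so S = (54.700, 0.0000). The tangent condition forces FS to be normal to GS, so F = S + (0, 6.8) = (54.700, 6.8000). On A1, S sits at bearing -90° from F; a 130° counterclockwise sweep puts H at bearing 40°, so H = F + 6.8·(cos 40°, sin 40°) = (59.909, 11.171). A1 meets HJ tangentially, so FH is at right angles to HJ, so HJ runs along (−sin 40°, cos 40°); with |HJ| = 39.1, J = (34.776, 41.123). Then |GJ| = |J − G| = 53.856.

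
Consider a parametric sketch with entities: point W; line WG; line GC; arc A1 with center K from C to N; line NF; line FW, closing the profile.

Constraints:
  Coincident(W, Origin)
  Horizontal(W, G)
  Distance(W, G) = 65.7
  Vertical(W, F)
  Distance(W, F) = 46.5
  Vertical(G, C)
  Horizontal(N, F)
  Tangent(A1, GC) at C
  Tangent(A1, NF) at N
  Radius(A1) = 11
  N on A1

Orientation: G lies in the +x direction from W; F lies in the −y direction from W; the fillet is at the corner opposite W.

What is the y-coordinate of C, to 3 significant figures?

-35.5

W is at the origin; W and G share the same y with |WG| = 65.7 and G on the +x side, so G = (65.7, 0.00). WF is vertical with |WF| = 46.5 and F on the −y side, so F = (0.00, -46.5). The virtual corner opposite W is at (65.7, -46.5). Tangency of A1 to GC means the radius KC is perpendicular to GC and the tangent condition forces KN to be normal to NF, with radius 11.0, so the center K sits 11.0 in from both sides at K = (54.7, -35.5). That places the tangent points at C = (65.7, -35.5) on GC and N = (54.7, -46.5) on NF. So C.y = -35.5.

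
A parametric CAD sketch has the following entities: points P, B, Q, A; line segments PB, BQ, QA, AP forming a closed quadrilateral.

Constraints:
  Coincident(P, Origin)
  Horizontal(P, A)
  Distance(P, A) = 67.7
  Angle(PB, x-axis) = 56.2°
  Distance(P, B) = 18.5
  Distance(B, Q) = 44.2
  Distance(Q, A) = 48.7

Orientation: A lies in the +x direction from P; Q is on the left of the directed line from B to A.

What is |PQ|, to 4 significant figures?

62.09

P is at the origin; P and A share the same y with |PA| = 67.7 and A in +x, so A = (67.7, 0). PB runs at 56.2° with |PB| = 18.5, so B = (10.29, 15.37). Q is determined by |BQ| = 44.2 and |QA| = 48.7 together: it lies at the intersection of circle(B, 44.2) and circle(A, 48.7). With |BA| = 59.43, the foot of the radical line on BA is 26.20 from B and the perpendicular offset is √(44.2² − 26.20²) = 35.60. Taking the left-of-BA solution: Q = (44.81, 42.98).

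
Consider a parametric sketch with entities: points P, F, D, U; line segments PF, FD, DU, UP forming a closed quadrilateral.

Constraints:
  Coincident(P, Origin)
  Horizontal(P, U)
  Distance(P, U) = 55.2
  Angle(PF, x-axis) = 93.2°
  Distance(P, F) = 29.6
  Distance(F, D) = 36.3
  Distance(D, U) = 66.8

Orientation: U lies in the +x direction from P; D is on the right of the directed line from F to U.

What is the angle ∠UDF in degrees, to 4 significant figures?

69.80°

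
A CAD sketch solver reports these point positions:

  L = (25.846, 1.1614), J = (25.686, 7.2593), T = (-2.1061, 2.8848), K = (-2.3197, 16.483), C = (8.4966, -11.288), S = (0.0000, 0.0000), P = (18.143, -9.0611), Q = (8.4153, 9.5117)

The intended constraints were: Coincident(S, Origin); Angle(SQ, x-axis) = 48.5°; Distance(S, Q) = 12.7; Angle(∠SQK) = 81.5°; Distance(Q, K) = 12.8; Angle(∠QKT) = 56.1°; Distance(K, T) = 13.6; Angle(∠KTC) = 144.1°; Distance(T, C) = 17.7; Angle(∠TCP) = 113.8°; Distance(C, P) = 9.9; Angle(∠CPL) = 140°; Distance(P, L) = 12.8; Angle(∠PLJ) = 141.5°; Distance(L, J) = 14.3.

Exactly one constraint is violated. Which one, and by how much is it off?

Distance(L, J) = 14.3 — off by 8.20.

S = (0.00, 0.00) ✓; SQ at 48.50° ✓; |SQ| = 12.70 ✓; ∠SQK = 81.50° ✓; |QK| = 12.80 ✓; ∠QKT = 56.10° ✓; |KT| = 13.60 ✓; ∠KTC = 144.1° ✓; |TC| = 17.70 ✓; ∠TCP = 113.8° ✓; |CP| = 9.900 ✓; ∠CPL = 140.0° ✓; |PL| = 12.80 ✓; ∠PLJ = 141.5° ✓; |LJ| = 6.100 ✗.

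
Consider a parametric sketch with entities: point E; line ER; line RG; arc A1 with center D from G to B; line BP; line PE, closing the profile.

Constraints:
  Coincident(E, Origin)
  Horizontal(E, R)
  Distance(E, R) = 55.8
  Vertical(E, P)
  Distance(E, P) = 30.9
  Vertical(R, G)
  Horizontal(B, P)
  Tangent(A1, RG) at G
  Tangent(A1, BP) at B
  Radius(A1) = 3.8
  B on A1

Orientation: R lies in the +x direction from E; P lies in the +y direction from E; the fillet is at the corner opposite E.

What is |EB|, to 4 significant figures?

60.49

E is at the origin; ER is horizontal with |ER| = 55.8 and R on the +x side, so R = (55.80, 0.000). EP is vertical with |EP| = 30.9 and P on the +y side, so P = (0.000, 30.90). The virtual corner opposite E is at (55.80, 30.90). A1 meets RG tangentially, so DG is at right angles to RG and A1 meets BP tangentially, so DB is at right angles to BP, with radius 3.8, so the center D sits 3.8 in from both sides at D = (52.00, 27.10). That places the tangent points at G = (55.80, 27.10) on RG and B = (52.00, 30.90) on BP. Then |EB| = |B − E| = 60.49.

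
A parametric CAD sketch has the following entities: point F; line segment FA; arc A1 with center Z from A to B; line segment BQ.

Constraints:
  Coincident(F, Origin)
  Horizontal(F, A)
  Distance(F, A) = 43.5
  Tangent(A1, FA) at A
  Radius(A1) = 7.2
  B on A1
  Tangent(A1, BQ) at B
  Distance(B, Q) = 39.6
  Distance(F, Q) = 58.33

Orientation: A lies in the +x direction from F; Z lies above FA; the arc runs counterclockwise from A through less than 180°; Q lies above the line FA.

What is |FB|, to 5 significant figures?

51.135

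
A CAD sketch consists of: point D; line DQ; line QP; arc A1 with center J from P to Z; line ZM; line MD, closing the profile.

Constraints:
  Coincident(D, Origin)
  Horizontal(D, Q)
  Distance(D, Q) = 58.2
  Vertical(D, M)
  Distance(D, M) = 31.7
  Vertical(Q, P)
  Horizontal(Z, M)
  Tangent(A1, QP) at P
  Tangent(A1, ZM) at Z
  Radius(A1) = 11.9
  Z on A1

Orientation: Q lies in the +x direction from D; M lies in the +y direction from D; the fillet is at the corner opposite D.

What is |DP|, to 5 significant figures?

61.476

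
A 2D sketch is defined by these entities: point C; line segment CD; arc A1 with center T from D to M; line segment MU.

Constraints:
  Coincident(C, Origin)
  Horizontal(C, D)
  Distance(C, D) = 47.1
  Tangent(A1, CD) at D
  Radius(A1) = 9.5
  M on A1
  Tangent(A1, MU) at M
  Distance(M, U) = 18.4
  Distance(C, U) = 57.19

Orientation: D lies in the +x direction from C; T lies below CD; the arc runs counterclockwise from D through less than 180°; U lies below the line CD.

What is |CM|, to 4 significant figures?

41.59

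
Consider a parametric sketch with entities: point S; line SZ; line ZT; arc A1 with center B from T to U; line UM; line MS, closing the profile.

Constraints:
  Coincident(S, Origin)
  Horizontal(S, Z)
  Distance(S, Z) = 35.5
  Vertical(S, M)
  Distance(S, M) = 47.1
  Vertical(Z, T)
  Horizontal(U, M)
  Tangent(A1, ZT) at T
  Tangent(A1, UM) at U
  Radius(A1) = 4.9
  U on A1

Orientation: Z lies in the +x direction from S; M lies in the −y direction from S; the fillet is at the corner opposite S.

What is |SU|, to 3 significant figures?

56.2

The virtual corner opposite S is at (35.5, -47.1). A1 meets ZT tangentially, so BT is at right angles to ZT and A1 meets UM tangentially, so BU is at right angles to UM, with radius 4.9, so the center B sits 4.9 in from both sides at B = (30.6, -42.2). That places the tangent points at T = (35.5, -42.2) on ZT and U = (30.6, -47.1) on UM. Then |SU| = |U − S| = 56.2.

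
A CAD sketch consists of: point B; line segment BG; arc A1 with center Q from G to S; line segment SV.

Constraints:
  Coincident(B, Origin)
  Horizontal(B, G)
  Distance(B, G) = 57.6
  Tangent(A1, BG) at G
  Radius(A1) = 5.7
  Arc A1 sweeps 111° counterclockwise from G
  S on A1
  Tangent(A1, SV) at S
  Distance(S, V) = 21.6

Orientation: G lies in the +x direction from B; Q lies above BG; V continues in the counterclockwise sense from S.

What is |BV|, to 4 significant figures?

61.84

B is at the origin; BG is horizontal with |BG| = 57.6 and G on the +x side, so G = (57.60, 0.000). Since A1 is tangent to BG there, QG ⟂ BG, so Q = G + (0, 5.7) = (57.60, 5.700). On A1, G sits at bearing -90° from Q; a 111° counterclockwise sweep puts S at bearing 21°, so S = Q + 5.7·(cos 21°, sin 21°) = (62.92, 7.743). Since A1 is tangent to SV there, QS ⟂ SV, so SV runs along (−sin 21°, cos 21°); with |SV| = 21.6, V = (55.18, 27.91). Then |BV| = |V − B| = 61.84.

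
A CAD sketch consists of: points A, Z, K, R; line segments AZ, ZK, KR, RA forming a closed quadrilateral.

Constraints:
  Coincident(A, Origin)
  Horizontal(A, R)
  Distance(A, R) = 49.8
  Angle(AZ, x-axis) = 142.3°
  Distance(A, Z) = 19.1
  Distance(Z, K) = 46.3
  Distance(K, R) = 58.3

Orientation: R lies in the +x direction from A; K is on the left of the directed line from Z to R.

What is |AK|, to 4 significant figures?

49.17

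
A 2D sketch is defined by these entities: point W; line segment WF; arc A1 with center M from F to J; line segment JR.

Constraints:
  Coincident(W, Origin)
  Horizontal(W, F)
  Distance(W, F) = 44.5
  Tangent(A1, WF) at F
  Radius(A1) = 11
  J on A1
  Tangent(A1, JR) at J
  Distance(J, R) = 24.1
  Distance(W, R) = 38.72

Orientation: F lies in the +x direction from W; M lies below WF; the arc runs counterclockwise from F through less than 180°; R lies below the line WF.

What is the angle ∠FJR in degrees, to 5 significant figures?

145.91°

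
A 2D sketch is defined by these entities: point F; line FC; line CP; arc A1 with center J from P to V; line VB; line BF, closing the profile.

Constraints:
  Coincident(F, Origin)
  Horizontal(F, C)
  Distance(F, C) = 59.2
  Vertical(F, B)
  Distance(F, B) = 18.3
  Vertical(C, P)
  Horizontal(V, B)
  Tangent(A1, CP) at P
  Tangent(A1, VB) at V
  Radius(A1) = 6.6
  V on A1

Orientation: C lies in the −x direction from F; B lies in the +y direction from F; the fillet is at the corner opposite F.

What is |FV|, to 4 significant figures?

55.69

F is at the origin; FC is horizontal with |FC| = 59.2 and C on the −x side, so C = (-59.20, 0.000). F and B share the same x with |FB| = 18.3 and B on the +y side, so B = (0.000, 18.30). The virtual corner opposite F is at (-59.20, 18.30). The tangent condition forces JP to be normal to CP and tangency of A1 to VB means the radius JV is perpendicular to VB, with radius 6.6, so the center J sits 6.6 in from both sides at J = (-52.60, 11.70). That places the tangent points at P = (-59.20, 11.70) on CP and V = (-52.60, 18.30) on VB. Then |FV| = |V − F| = 55.69.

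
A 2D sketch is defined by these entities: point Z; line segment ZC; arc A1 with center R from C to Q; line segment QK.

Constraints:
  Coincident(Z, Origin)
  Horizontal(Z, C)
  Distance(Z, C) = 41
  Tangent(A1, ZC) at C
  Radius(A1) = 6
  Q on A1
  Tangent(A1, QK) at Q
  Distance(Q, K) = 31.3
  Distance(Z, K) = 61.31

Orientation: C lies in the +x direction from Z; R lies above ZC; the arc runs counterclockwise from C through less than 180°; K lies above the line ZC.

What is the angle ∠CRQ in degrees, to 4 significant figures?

86.31°

Checks: |RQ| = 6.000 ✓; ∠(RQ, QK) = 90.00° ✓; |QK| = 31.30 ✓; |ZK| = 61.31 ✓.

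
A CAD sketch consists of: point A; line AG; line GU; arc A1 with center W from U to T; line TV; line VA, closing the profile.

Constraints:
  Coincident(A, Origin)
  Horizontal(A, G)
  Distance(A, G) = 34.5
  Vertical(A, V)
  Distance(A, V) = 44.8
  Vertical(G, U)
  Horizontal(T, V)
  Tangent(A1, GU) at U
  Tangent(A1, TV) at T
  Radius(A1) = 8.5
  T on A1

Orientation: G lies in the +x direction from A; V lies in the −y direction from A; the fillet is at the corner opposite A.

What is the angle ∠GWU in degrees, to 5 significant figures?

76.821°

The virtual corner opposite A is at (34.500, -44.800). Since A1 is tangent to GU there, WU ⟂ GU and tangency of A1 to TV means the radius WT is perpendicular to TV, with radius 8.5, so the center W sits 8.5 in from both sides at W = (26.000, -36.300). That places the tangent points at U = (34.500, -36.300) on GU and T = (26.000, -44.800) on TV. Then cos ∠GWU = WG·WU / (|WG||WU|), giving 76.821°.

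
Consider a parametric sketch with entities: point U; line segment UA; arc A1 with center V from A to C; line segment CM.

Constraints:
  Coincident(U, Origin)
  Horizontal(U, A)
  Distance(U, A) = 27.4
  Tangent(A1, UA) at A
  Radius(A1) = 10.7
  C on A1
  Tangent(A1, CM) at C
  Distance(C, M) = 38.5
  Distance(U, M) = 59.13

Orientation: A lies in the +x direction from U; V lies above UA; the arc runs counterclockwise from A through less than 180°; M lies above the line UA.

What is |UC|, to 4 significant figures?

39.98

U is at the origin; UA is horizontal with |UA| = 27.4 and A on the +x side, so A = (27.40, 0.000). A1 meets UA tangentially, so VA is at right angles to UA, so V = A + (0, 10.7) = (27.40, 10.70). Since VC ⟂ CM (tangency), |VM| = √(10.7² + 38.5²) = 39.96 regardless of where C sits on A1. So M lies on both circle(U, 59.13) and circle(V, 39.96); the above-UA intersection is M = (30.72, 50.52). C is the foot of the tangent from M: C = (37.91, 12.70).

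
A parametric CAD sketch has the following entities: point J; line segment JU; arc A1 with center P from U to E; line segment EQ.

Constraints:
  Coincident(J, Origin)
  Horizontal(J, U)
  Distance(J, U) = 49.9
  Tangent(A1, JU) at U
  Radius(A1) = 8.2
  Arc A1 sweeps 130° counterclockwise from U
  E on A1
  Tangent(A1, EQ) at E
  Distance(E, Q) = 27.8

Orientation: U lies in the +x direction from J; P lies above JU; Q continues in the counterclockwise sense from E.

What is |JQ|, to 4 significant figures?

51.74

J is at the origin; J and U share the same y with |JU| = 49.9 and U on the +x side, so U = (49.90, 0.000). A1 meets JU tangentially, so PU is at right angles to JU, so P = U + (0, 8.2) = (49.90, 8.200). On A1, U sits at bearing -90° from P; a 130° counterclockwise sweep puts E at bearing 40°, so E = P + 8.2·(cos 40°, sin 40°) = (56.18, 13.47). Tangency of A1 to EQ means the radius PE is perpendicular to EQ, so EQ runs along (−sin 40°, cos 40°); with |EQ| = 27.8, Q = (38.31, 34.77). Then |JQ| = |Q − J| = 51.74.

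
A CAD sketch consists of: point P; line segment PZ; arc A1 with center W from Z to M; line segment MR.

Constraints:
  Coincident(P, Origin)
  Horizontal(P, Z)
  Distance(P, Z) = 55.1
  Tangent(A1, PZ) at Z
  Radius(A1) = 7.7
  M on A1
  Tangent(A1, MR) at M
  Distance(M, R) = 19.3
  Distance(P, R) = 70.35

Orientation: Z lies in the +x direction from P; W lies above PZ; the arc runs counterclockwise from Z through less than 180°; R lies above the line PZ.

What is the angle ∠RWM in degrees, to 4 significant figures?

68.25°

P is at the origin; PZ is horizontal with |PZ| = 55.1 and Z on the +x side, so Z = (55.10, 0.000). Since A1 is tangent to PZ there, WZ ⟂ PZ, so W = Z + (0, 7.7) = (55.10, 7.700). Since WM ⟂ MR (tangency), |WR| = √(7.7² + 19.3²) = 20.78 regardless of where M sits on A1. So R lies on both circle(P, 70.35) and circle(W, 20.78); the above-PZ intersection is R = (65.49, 25.70). M is the foot of the tangent from R: M = (62.72, 6.595).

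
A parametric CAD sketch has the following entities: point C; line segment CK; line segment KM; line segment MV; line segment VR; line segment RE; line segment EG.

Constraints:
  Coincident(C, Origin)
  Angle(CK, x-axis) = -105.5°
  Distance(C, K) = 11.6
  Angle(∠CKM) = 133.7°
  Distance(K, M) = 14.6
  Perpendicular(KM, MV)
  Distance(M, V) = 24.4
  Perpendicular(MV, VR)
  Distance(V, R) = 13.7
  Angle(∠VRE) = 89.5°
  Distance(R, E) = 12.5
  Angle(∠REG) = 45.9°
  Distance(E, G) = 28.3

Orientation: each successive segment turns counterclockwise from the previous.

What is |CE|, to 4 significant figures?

9.683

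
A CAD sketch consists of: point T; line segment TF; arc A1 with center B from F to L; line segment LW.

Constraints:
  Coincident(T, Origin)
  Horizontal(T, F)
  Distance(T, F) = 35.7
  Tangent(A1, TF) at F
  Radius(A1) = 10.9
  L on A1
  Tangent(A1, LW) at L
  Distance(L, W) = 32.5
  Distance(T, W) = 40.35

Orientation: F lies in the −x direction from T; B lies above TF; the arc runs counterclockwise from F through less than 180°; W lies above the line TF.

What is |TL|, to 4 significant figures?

26.45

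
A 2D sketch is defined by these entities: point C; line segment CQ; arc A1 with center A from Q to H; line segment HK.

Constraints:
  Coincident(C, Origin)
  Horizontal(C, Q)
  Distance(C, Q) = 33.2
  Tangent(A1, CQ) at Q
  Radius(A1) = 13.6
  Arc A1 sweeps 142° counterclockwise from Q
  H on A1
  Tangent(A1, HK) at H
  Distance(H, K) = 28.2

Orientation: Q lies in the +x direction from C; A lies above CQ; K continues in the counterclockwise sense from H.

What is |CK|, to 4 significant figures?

45.95

On A1, Q sits at bearing -90° from A; a 142° counterclockwise sweep puts H at bearing 52°, so H = A + 13.6·(cos 52°, sin 52°) = (41.57, 24.32). Since A1 is tangent to HK there, AH ⟂ HK, so HK runs along (−sin 52°, cos 52°); with |HK| = 28.2, K = (19.35, 41.68). Then |CK| = |K − C| = 45.95.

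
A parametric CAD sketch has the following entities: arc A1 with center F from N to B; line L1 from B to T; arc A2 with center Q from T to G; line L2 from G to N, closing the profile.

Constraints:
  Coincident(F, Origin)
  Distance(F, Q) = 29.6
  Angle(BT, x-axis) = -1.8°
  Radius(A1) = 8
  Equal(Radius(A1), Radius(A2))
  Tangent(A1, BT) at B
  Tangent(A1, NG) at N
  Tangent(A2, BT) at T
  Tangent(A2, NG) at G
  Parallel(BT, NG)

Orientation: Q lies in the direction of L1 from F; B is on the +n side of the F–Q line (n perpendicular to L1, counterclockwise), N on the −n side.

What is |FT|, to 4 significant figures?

30.66

The slot axis is L1's direction at -1.8°, so u = (cos -1.8°, sin -1.8°) = (0.9995, -0.03141) and n = (−sin -1.8°, cos -1.8°) = (0.03141, 0.9995). F is at the origin and Q lies 29.6 along u from F, so Q = 29.6·u = (29.59, -0.9298). Tangency of A1 to both parallel lines with radius 8.0 puts B and N at F ± 8.0·n: B = (0.2513, 7.996), N = (-0.2513, -7.996). Equal radii place T and G the same way about Q: T = Q + 8.0·n = (29.84, 7.066), G = Q − 8.0·n = (29.33, -8.926). Then |FT| = |T − F| = 30.66.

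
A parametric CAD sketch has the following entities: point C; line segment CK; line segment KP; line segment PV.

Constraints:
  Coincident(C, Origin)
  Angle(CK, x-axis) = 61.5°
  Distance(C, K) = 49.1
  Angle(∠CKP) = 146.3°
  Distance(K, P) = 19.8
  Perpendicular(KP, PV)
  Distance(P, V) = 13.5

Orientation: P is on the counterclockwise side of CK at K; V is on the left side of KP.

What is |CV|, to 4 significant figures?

62.19

∠CKP = 146.3°, so KP runs at 61.5° + (180° − 146.3°) = 95.20° from the x-axis; with |KP| = 19.8, P = K + 19.8·(cos 95.20°, sin 95.20°) = (21.63, 62.87). KP ⟂ PV; with |PV| = 13.5 on the left of KP, V = P + 13.5·(-0.9959, -0.09063) = (8.190, 61.64). Then |CV| = |V − C| = 62.19.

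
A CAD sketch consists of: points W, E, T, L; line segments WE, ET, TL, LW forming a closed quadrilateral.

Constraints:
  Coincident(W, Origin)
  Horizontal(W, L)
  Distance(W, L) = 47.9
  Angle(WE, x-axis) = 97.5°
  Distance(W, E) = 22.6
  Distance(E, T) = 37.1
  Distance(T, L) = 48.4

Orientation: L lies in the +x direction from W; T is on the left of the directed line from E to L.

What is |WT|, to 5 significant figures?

51.653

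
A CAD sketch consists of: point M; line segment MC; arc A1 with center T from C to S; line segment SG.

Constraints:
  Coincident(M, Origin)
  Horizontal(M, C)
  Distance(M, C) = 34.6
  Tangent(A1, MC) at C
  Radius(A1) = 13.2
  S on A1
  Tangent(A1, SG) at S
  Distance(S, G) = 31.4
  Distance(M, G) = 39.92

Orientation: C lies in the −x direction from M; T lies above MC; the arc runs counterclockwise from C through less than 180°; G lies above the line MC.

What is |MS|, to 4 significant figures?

23.84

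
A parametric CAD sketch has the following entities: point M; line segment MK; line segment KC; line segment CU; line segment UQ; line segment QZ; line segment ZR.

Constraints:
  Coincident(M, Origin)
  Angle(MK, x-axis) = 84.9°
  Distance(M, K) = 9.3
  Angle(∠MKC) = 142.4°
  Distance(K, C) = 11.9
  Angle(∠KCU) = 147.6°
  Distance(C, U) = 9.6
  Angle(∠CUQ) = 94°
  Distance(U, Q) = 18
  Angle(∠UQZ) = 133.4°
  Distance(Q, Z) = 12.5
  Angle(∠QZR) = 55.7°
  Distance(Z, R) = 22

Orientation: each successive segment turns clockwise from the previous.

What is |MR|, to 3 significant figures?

14.2

M is at the origin; MK runs at 84.9° with length 9.3, so K = (0.827, 9.26). ∠MKC = 142.4° gives KC at 47.3° from the x-axis; with |KC| = 11.9, C = (8.90, 18.0). ∠KCU = 147.6° gives CU at 14.9° from the x-axis; with |CU| = 9.6, U = (18.2, 20.5). ∠CUQ = 94.0° gives UQ at -71.1° from the x-axis; with |UQ| = 18.0, Q = (24.0, 3.45). ∠UQZ = 133.4° gives QZ at -118° from the x-axis; with |QZ| = 12.5, Z = (18.2, -7.62). ∠QZR = 55.7° gives ZR at 118° from the x-axis; with |ZR| = 22.0, R = (7.87, 11.8). Then |MR| = |R − M| = 14.2.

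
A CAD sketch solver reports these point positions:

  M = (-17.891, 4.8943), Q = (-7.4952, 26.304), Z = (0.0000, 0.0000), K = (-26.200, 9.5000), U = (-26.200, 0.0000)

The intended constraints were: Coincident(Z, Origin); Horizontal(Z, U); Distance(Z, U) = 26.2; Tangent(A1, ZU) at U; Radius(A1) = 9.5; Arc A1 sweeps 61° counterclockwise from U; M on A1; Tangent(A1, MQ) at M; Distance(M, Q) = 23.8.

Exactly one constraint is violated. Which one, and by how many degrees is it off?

Tangent(A1, MQ) at M — off by 3.10°.

Z = (0.00, 0.00) ✓; Z.y = 0.00, U.y = 0.00 ✓; |ZU| = 26.20 ✓; ∠(KU, UZ) = 90.00° ✓; |KU| = 9.500 ✓; bearing(K→M) − bearing(K→U) = 61.00° ✓; |KM| = 9.500 ✓; ∠(KM, MQ) = 86.90° ✗; |MQ| = 23.80 ✓.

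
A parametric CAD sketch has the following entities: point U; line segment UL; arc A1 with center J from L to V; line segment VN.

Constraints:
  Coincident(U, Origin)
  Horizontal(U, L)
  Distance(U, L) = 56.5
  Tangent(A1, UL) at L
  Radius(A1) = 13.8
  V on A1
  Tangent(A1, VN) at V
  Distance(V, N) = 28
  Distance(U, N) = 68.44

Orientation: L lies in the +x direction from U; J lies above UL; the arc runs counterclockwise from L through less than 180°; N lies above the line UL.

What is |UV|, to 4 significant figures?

71.21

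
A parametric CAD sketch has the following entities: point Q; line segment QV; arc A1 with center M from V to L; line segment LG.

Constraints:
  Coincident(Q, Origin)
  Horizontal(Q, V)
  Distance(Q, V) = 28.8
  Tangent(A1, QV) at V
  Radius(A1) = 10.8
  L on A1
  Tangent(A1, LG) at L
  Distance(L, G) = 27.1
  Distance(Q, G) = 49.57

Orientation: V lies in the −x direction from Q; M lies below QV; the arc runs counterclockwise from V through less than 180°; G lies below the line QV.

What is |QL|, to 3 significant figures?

41.6

Checks: |ML| = 10.80 ✓; ∠(ML, LG) = 90.00° ✓; |LG| = 27.10 ✓; |QG| = 49.57 ✓.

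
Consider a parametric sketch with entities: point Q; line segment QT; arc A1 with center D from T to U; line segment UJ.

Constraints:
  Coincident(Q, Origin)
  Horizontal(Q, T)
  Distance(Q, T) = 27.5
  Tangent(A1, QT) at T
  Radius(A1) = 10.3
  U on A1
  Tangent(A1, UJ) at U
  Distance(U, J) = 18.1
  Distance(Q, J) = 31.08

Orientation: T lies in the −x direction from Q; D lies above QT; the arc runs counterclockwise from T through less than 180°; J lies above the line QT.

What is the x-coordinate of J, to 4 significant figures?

-15.20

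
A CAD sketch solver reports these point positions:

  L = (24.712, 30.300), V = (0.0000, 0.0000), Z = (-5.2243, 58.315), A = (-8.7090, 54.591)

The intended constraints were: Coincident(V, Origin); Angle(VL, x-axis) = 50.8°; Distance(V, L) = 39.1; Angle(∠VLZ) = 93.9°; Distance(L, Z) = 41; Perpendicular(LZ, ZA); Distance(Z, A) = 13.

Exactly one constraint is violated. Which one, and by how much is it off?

Distance(Z, A) = 13 — off by 7.90.

V = (0.00, 0.00) ✓; VL at 50.80° ✓; |VL| = 39.10 ✓; ∠VLZ = 93.90° ✓; |LZ| = 41.00 ✓; ∠(LZ, ZA) = 90.00° ✓; |ZA| = 5.100 ✗.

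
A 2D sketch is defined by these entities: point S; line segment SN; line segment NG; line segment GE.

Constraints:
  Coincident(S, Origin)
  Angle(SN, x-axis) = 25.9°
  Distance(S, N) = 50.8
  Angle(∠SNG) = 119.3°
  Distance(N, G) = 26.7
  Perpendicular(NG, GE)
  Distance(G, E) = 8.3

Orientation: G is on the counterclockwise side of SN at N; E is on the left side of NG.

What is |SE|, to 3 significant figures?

62.9

∠SNG = 119.3°, so NG runs at 25.9° + (180° − 119.3°) = 86.6° from the x-axis; with |NG| = 26.7, G = N + 26.7·(cos 86.6°, sin 86.6°) = (47.3, 48.8). The perpendicularity gives GE at right angles to NG; with |GE| = 8.3 on the left of NG, E = G + 8.3·(-0.998, 0.0593) = (39.0, 49.3). Then |SE| = |E − S| = 62.9.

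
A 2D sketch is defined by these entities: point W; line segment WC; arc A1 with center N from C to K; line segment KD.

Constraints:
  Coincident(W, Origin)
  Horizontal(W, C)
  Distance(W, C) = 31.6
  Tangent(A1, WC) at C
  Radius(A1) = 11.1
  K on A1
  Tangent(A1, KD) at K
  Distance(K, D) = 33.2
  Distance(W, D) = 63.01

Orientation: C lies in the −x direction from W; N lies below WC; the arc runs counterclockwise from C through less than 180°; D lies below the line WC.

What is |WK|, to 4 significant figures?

43.78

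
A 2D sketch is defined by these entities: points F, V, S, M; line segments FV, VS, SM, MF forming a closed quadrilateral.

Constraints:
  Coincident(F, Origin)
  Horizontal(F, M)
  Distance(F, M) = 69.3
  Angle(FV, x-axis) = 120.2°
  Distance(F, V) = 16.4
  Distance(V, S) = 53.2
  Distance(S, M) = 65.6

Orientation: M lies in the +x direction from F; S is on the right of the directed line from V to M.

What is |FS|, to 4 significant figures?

36.94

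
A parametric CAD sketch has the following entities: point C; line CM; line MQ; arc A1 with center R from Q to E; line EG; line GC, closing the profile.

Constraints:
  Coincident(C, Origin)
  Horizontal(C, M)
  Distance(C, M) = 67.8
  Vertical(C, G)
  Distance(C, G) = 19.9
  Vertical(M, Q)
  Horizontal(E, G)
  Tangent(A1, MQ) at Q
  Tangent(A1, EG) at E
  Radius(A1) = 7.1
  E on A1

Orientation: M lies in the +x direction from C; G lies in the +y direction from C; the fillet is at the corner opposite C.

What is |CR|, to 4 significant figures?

62.03

C is at the origin; C and M share the same y with |CM| = 67.8 and M on the +x side, so M = (67.80, 0.000). CG is vertical with |CG| = 19.9 and G on the +y side, so G = (0.000, 19.90). The virtual corner opposite C is at (67.80, 19.90). The tangent condition forces RQ to be normal to MQ and since A1 is tangent to EG there, RE ⟂ EG, with radius 7.1, so the center R sits 7.1 in from both sides at R = (60.70, 12.80). Then |CR| = |R − C| = 62.03.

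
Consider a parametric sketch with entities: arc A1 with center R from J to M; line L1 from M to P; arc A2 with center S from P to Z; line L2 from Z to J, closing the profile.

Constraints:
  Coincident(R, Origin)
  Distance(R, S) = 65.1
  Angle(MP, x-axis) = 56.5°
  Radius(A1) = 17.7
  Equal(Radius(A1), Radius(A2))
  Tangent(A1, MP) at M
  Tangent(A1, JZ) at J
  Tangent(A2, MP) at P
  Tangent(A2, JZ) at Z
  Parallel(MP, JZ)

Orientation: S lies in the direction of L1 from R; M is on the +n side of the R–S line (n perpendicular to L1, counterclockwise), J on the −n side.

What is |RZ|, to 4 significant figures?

67.46

The slot axis is L1's direction at 56.5°, so u = (cos 56.5°, sin 56.5°) = (0.5519, 0.8339) and n = (−sin 56.5°, cos 56.5°) = (-0.8339, 0.5519). R is at the origin and S lies 65.1 along u from R, so S = 65.1·u = (35.93, 54.29). Tangency of A1 to both parallel lines with radius 17.7 puts M and J at R ± 17.7·n: M = (-14.76, 9.769), J = (14.76, -9.769). Equal radii place P and Z the same way about S: P = S + 17.7·n = (21.17, 64.06), Z = S − 17.7·n = (50.69, 44.52). Then |RZ| = |Z − R| = 67.46.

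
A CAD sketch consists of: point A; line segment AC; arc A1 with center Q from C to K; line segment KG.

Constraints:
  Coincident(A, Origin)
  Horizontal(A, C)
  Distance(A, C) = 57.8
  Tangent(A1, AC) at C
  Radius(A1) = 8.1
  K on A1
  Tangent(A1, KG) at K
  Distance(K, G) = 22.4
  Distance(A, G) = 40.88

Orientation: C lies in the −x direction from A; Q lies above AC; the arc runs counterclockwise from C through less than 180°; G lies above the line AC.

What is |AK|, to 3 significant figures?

52.0

Checks: |QK| = 8.100 ✓; ∠(QK, KG) = 90.00° ✓; |KG| = 22.40 ✓; |AG| = 40.88 ✓.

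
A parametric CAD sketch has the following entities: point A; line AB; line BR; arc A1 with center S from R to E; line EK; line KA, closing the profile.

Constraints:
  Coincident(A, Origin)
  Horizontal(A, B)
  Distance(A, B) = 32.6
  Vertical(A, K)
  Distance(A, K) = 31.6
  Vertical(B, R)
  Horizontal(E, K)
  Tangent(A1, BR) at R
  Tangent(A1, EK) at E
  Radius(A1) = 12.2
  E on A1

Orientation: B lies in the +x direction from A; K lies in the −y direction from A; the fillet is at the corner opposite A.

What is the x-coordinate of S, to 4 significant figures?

20.40

AK is vertical with |AK| = 31.6 and K on the −y side, so K = (0.000, -31.60). The virtual corner opposite A is at (32.60, -31.60). Tangency of A1 to BR means the radius SR is perpendicular to BR and the tangent condition forces SE to be normal to EK, with radius 12.2, so the center S sits 12.2 in from both sides at S = (20.40, -19.40). So S.x = 20.40.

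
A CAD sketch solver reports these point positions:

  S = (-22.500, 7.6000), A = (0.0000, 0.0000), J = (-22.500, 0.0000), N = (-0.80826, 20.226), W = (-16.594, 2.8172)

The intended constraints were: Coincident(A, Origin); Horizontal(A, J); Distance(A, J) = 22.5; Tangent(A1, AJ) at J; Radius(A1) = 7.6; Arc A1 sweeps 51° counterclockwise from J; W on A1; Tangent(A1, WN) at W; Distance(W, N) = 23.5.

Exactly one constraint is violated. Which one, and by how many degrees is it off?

Tangent(A1, WN) at W — off by 3.20°.

A = (0.00, 0.00) ✓; A.y = 0.00, J.y = 0.00 ✓; |AJ| = 22.50 ✓; ∠(SJ, JA) = 90.00° ✓; |SJ| = 7.600 ✓; bearing(S→W) − bearing(S→J) = 51.00° ✓; |SW| = 7.600 ✓; ∠(SW, WN) = 93.20° ✗; |WN| = 23.50 ✓.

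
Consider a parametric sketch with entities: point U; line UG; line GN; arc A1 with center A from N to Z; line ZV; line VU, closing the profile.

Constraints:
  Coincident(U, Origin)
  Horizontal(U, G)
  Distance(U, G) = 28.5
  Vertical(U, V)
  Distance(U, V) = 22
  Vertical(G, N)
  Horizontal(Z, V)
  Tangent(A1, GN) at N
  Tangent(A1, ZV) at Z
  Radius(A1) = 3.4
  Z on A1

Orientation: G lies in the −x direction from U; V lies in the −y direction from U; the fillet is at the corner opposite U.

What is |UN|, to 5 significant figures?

34.032

The virtual corner opposite U is at (-28.500, -22.000). A1 meets GN tangentially, so AN is at right angles to GN and since A1 is tangent to ZV there, AZ ⟂ ZV, with radius 3.4, so the center A sits 3.4 in from both sides at A = (-25.100, -18.600). That places the tangent points at N = (-28.500, -18.600) on GN and Z = (-25.100, -22.000) on ZV. Then |UN| = |N − U| = 34.032.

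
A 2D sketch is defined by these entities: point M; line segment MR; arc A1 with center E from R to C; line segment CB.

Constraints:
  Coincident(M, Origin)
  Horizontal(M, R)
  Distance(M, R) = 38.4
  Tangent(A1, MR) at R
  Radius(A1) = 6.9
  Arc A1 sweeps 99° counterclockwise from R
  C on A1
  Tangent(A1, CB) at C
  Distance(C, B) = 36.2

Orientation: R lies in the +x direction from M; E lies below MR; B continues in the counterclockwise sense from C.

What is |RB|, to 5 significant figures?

43.749

M is at the origin; MR is horizontal with |MR| = 38.4 and R on the +x side, so R = (38.400, 0.0000). The tangent condition forces ER to be normal to MR, so E = R + (0, -6.9) = (38.400, -6.9000). On A1, R sits at bearing 90° from E; a 99° counterclockwise sweep puts C at bearing 189°, so C = E + 6.9·(cos 189°, sin 189°) = (31.585, -7.9794). A1 meets CB tangentially, so EC is at right angles to CB, so CB runs along (−sin 189°, cos 189°); with |CB| = 36.2, B = (37.248, -43.734). Then |RB| = |B − R| = 43.749.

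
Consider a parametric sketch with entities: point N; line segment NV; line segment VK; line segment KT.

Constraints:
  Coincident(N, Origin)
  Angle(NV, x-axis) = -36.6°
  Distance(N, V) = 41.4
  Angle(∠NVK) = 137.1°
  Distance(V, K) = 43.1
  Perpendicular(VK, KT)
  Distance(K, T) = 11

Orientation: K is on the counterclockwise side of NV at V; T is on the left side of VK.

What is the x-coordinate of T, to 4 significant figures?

74.87

N is at the origin; NV runs at -36.6° with length 41.4, so V = 41.4·(cos -36.6°, sin -36.6°) = (33.24, -24.68). ∠NVK = 137.1°, so VK runs at -36.6° + (180° − 137.1°) = 6.300° from the x-axis; with |VK| = 43.1, K = V + 43.1·(cos 6.300°, sin 6.300°) = (76.08, -19.95). VK ⟂ KT; with |KT| = 11.0 on the left of VK, T = K + 11.0·(-0.1097, 0.9940) = (74.87, -9.021). So T.x = 74.87.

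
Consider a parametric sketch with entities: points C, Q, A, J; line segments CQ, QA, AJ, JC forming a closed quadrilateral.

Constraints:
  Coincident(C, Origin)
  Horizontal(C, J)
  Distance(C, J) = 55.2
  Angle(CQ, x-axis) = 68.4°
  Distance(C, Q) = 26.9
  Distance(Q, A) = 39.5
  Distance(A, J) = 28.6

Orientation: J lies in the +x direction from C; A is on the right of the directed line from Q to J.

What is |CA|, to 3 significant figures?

30.0

Checks: CQ at 68.40° ✓; |QA| = 39.50 ✓; |AJ| = 28.60 ✓.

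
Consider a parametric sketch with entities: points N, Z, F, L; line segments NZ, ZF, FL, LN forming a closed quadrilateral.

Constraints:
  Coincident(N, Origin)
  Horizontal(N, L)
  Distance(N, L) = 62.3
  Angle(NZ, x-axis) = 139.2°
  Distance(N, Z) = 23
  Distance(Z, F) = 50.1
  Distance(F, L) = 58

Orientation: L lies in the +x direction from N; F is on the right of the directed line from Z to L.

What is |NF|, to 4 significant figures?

28.53

Checks: |ZF| = 50.10 ✓; |FL| = 58.00 ✓.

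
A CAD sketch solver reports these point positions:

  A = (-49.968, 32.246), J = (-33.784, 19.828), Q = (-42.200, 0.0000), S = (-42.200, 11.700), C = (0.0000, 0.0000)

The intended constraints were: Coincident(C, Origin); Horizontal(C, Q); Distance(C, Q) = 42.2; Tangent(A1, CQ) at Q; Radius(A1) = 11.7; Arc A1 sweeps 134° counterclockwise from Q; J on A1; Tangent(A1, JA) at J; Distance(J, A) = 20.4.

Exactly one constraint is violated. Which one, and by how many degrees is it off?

Tangent(A1, JA) at J — off by 8.50°.

C = (0.00, 0.00) ✓; C.y = 0.00, Q.y = 0.00 ✓; |CQ| = 42.20 ✓; ∠(SQ, QC) = 90.00° ✓; |SQ| = 11.70 ✓; bearing(S→J) − bearing(S→Q) = 134.0° ✓; |SJ| = 11.70 ✓; ∠(SJ, JA) = 81.50° ✗; |JA| = 20.40 ✓.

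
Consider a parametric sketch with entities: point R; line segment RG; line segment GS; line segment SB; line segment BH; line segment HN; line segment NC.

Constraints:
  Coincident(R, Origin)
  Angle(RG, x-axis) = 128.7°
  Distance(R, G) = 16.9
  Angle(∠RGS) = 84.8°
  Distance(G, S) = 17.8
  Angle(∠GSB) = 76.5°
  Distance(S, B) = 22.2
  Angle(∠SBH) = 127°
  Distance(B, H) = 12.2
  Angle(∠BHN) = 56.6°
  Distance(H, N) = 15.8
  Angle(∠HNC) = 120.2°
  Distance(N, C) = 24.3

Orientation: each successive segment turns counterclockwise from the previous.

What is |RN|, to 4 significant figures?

6.493

R is at the origin; RG runs at 128.7° with length 16.9, so G = (-10.57, 13.19). ∠RGS = 84.8° gives GS at -136.1° from the x-axis; with |GS| = 17.8, S = (-23.39, 0.8467). ∠GSB = 76.5° gives SB at -32.60° from the x-axis; with |SB| = 22.2, B = (-4.690, -11.11). ∠SBH = 127.0° gives BH at 20.40° from the x-axis; with |BH| = 12.2, H = (6.745, -6.861). ∠BHN = 56.6° gives HN at 143.8° from the x-axis; with |HN| = 15.8, N = (-6.005, 2.470). Then |RN| = |N − R| = 6.493.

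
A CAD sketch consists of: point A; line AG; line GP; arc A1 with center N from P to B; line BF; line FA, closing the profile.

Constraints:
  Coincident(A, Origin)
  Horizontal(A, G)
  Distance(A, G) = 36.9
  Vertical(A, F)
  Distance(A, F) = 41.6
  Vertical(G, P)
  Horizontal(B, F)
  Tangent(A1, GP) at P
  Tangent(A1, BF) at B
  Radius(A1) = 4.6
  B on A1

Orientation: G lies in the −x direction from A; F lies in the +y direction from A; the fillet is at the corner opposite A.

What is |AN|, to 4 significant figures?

49.12

AF is vertical with |AF| = 41.6 and F on the +y side, so F = (0.000, 41.60). The virtual corner opposite A is at (-36.90, 41.60). Since A1 is tangent to GP there, NP ⟂ GP and the tangent condition forces NB to be normal to BF, with radius 4.6, so the center N sits 4.6 in from both sides at N = (-32.30, 37.00). Then |AN| = |N − A| = 49.12.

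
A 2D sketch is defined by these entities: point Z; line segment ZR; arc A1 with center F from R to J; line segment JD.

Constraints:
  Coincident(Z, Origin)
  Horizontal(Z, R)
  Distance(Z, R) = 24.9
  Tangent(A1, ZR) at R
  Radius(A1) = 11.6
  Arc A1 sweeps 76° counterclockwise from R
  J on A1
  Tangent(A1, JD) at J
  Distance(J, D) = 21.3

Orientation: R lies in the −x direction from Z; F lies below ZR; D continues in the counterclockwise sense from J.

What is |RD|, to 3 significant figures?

33.7

On A1, R sits at bearing 90° from F; a 76° counterclockwise sweep puts J at bearing 166°, so J = F + 11.6·(cos 166°, sin 166°) = (-36.2, -8.79). Since A1 is tangent to JD there, FJ ⟂ JD, so JD runs along (−sin 166°, cos 166°); with |JD| = 21.3, D = (-41.3, -29.5). Then |RD| = |D − R| = 33.7.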